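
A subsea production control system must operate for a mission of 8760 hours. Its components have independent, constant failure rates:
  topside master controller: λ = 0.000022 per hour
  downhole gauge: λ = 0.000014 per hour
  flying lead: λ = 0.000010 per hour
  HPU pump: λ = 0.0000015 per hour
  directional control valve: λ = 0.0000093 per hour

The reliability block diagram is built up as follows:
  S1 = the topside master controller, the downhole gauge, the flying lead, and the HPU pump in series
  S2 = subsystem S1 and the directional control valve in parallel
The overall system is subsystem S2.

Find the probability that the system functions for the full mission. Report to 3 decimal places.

R(topside master controller) = exp(−0.000022 × 8760) = 0.82471
R(downhole gauge) = exp(−0.000014 × 8760) = 0.88458
R(flying lead) = exp(−0.000010 × 8760) = 0.91613
R(HPU pump) = exp(−0.0000015 × 8760) = 0.98695
R(directional control valve) = exp(−0.0000093 × 8760) = 0.92176
Series (topside master controller, downhole gauge, flying lead, and HPU pump): 0.82471 × 0.88458 × 0.91613 × 0.98695 = 0.65962
Parallel ([0.65962] and directional control valve): 1 − (1 − 0.65962)(1 − 0.92176) = 0.973

0.973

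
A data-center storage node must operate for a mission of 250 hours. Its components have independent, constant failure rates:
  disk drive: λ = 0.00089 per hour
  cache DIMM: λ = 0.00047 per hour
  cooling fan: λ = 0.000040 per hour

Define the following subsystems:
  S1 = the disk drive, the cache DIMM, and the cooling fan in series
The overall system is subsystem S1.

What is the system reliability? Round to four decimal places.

0.7047

R(disk drive) = exp(−0.00089 × 250) = 0.800515
R(cache DIMM) = exp(−0.00047 × 250) = 0.889141
R(cooling fan) = exp(−0.000040 × 250) = 0.990050
Series (disk drive, cache DIMM, and cooling fan): 0.800515 × 0.889141 × 0.990050 = 0.7047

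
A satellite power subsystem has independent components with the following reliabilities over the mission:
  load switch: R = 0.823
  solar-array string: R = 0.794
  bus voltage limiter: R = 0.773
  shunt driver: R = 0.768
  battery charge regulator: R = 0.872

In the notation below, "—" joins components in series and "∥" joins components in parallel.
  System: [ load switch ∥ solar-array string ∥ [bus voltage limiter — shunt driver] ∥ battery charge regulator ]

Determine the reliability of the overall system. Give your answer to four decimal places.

Series (bus voltage limiter and shunt driver): 0.773000 × 0.768000 = 0.593664
Parallel (load switch, solar-array string, [0.593664], and battery charge regulator): 1 − (1 − 0.823000)(1 − 0.794000)(1 − 0.593664)(1 − 0.872000) = 0.9981

0.9981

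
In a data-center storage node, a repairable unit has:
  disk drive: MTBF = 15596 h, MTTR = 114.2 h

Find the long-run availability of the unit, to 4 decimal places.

0.9927

A(disk drive) = MTBF/(MTBF+MTTR) = 15596/(15596+114.2) = 0.9927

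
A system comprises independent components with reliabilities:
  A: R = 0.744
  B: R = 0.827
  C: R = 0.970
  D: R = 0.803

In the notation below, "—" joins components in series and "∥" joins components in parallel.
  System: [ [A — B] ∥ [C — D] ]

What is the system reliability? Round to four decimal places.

0.9149

Series (A and B): 0.744000 × 0.827000 = 0.615288
Series (C and D): 0.970000 × 0.803000 = 0.778910
Parallel ([0.615288] and [0.778910]): 1 − (1 − 0.615288)(1 − 0.778910) = 0.9149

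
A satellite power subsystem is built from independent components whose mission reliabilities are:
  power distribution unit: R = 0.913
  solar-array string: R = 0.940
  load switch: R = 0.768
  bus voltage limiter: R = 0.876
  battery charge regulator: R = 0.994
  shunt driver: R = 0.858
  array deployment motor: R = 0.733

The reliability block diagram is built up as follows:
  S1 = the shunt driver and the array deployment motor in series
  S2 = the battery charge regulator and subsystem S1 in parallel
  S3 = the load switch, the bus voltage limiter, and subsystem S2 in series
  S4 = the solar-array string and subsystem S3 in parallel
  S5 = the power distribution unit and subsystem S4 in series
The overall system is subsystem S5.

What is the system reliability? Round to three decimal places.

Series (shunt driver and array deployment motor): 0.85800 × 0.73300 = 0.62891
Parallel (battery charge regulator and [0.62891]): 1 − (1 − 0.99400)(1 − 0.62891) = 0.99777
Series (load switch, bus voltage limiter, and [0.99777]): 0.76800 × 0.87600 × 0.99777 = 0.67127
Parallel (solar-array string and [0.67127]): 1 − (1 − 0.94000)(1 − 0.67127) = 0.98028
Series (power distribution unit and [0.98028]): 0.91300 × 0.98028 = 0.895

0.895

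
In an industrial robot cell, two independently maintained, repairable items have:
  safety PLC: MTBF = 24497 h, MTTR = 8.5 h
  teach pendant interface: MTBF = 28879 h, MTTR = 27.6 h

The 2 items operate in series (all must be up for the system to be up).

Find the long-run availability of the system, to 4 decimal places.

A(safety PLC) = MTBF/(MTBF+MTTR) = 24497/(24497+8.5) = 0.999653
A(teach pendant interface) = MTBF/(MTBF+MTTR) = 28879/(28879+27.6) = 0.999045
Series availability: 0.999653 × 0.999045 = 0.9987

0.9987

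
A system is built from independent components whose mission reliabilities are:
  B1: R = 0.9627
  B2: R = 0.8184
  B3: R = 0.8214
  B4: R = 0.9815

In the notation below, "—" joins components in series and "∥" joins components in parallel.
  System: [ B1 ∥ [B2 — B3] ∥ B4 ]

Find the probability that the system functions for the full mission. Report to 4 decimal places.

Series (B2 and B3): 0.818400 × 0.821400 = 0.672234
Parallel (B1, [0.672234], and B4): 1 − (1 − 0.962700)(1 − 0.672234)(1 − 0.981500) = 0.9998

0.9998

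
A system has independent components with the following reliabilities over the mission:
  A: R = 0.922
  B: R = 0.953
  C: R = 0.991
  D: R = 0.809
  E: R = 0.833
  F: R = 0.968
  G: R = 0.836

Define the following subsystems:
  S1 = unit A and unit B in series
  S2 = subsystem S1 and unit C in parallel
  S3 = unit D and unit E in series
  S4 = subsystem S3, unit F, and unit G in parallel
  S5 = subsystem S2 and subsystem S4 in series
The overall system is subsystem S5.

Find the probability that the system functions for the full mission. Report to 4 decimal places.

0.9972

Series (A and B): 0.922000 × 0.953000 = 0.878666
Parallel ([0.878666] and C): 1 − (1 − 0.878666)(1 − 0.991000) = 0.998908
Series (D and E): 0.809000 × 0.833000 = 0.673897
Parallel ([0.673897], F, and G): 1 − (1 − 0.673897)(1 − 0.968000)(1 − 0.836000) = 0.998289
Series ([0.998908] and [0.998289]): 0.998908 × 0.998289 = 0.9972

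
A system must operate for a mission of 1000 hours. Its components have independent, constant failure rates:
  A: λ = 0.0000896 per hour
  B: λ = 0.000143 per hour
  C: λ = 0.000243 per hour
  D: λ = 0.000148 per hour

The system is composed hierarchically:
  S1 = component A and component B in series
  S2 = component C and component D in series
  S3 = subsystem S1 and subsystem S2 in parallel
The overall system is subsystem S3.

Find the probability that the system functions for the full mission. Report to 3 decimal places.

R(A) = exp(−0.0000896 × 1000) = 0.91430
R(B) = exp(−0.000143 × 1000) = 0.86675
R(C) = exp(−0.000243 × 1000) = 0.78427
R(D) = exp(−0.000148 × 1000) = 0.86243
Series (A and B): 0.91430 × 0.86675 = 0.79247
Series (C and D): 0.78427 × 0.86243 = 0.67638
Parallel ([0.79247] and [0.67638]): 1 − (1 − 0.79247)(1 − 0.67638) = 0.933

0.933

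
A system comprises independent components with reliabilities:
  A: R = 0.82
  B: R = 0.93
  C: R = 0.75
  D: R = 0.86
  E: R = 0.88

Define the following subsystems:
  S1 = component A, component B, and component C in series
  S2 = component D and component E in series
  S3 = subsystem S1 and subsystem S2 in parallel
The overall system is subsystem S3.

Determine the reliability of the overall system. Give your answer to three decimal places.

0.896

Series (A, B, and C): 0.82000 × 0.93000 × 0.75000 = 0.57195
Series (D and E): 0.86000 × 0.88000 = 0.75680
Parallel ([0.57195] and [0.75680]): 1 − (1 − 0.57195)(1 − 0.75680) = 0.896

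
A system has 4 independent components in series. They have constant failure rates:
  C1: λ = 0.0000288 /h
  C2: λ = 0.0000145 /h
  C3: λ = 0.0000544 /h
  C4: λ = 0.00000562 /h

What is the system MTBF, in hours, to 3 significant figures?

Series of exponential components: λ_sys = Σ λ_i
λ_sys = 0.0000288 + 0.0000145 + 0.0000544 + 0.00000562 = 1.0332e-04 /h
MTBF = 1 / λ_sys = 9680 h

9680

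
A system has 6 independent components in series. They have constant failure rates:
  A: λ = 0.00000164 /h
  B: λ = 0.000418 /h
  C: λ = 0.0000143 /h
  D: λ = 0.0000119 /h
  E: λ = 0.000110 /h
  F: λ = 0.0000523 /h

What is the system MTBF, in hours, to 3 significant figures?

1640

Series of exponential components: λ_sys = Σ λ_i
λ_sys = 0.00000164 + 0.000418 + 0.0000143 + 0.0000119 + 0.000110 + 0.0000523 = 6.0814e-04 /h
MTBF = 1 / λ_sys = 1640 h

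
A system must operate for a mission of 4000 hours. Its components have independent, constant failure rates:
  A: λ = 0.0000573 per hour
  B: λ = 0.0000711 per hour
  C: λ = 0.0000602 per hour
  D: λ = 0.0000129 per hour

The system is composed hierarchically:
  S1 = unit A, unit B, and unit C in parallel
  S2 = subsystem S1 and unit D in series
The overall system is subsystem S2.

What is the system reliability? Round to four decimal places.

0.9394

R(A) = exp(−0.0000573 × 4000) = 0.795169
R(B) = exp(−0.0000711 × 4000) = 0.752466
R(C) = exp(−0.0000602 × 4000) = 0.785999
R(D) = exp(−0.0000129 × 4000) = 0.949709
Parallel (A, B, and C): 1 − (1 − 0.795169)(1 − 0.752466)(1 − 0.785999) = 0.989150
Series ([0.989150] and D): 0.989150 × 0.949709 = 0.9394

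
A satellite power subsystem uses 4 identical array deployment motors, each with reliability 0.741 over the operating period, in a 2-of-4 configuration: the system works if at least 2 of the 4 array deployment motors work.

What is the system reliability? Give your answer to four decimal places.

0.9440

R = Σ_{i=2}^{4} C(4,i) p^i (1−p)^{4−i} with p = 0.741
C(4,2)·0.741^2·0.259^2 = 0.220997
C(4,3)·0.741^3·0.259^1 = 0.421516
C(4,4)·0.741^4·0.259^0 = 0.301490
Sum = 0.9440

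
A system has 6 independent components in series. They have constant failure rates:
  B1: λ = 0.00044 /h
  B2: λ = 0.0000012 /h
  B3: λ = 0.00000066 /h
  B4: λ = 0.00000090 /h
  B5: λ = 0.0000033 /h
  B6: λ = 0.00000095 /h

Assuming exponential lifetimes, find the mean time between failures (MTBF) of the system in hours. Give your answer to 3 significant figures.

Series of exponential components: λ_sys = Σ λ_i
λ_sys = 0.00044 + 0.0000012 + 0.00000066 + 0.00000090 + 0.0000033 + 0.00000095 = 4.4701e-04 /h
MTBF = 1 / λ_sys = 2240 h

2240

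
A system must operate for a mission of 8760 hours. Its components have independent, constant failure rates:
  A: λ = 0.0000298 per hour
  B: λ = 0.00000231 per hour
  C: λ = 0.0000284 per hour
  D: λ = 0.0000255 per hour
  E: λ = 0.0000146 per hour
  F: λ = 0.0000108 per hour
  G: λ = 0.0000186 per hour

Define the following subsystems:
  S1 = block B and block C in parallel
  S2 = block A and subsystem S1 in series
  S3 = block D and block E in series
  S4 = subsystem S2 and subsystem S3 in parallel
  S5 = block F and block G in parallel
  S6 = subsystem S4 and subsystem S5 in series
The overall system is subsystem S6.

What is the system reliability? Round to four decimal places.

R(A) = exp(−0.0000298 × 8760) = 0.770244
R(B) = exp(−0.00000231 × 8760) = 0.979968
R(C) = exp(−0.0000284 × 8760) = 0.779748
R(D) = exp(−0.0000255 × 8760) = 0.799811
R(E) = exp(−0.0000146 × 8760) = 0.879945
R(F) = exp(−0.0000108 × 8760) = 0.909729
R(G) = exp(−0.0000186 × 8760) = 0.849646
Parallel (B and C): 1 − (1 − 0.979968)(1 − 0.779748) = 0.995588
Series (A and [0.995588]): 0.770244 × 0.995588 = 0.766846
Series (D and E): 0.799811 × 0.879945 = 0.703790
Parallel ([0.766846] and [0.703790]): 1 − (1 − 0.766846)(1 − 0.703790) = 0.930937
Parallel (F and G): 1 − (1 − 0.909729)(1 − 0.849646) = 0.986427
Series ([0.930937] and [0.986427]): 0.930937 × 0.986427 = 0.9183

0.9183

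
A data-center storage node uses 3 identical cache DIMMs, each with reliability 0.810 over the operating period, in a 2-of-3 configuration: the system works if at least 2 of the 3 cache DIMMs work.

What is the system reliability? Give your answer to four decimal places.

R = Σ_{i=2}^{3} C(3,i) p^i (1−p)^{3−i} with p = 0.810
C(3,2)·0.810^2·0.190^1 = 0.373977
C(3,3)·0.810^3·0.190^0 = 0.531441
Sum = 0.9054

0.9054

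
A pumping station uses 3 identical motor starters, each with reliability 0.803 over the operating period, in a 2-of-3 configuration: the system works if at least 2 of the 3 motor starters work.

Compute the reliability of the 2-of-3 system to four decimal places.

R = Σ_{i=2}^{3} C(3,i) p^i (1−p)^{3−i} with p = 0.803
C(3,2)·0.803^2·0.197^1 = 0.381082
C(3,3)·0.803^3·0.197^0 = 0.517782
Sum = 0.8989

0.8989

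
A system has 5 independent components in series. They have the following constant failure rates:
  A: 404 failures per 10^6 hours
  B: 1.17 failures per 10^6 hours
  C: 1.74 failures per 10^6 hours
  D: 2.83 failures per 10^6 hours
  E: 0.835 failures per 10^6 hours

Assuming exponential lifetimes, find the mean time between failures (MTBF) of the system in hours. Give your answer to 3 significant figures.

Series of exponential components: λ_sys = Σ λ_i
λ_sys = 0.000404 + 0.00000117 + 0.00000174 + 0.00000283 + 0.000000835 = 4.1057e-04 /h
MTBF = 1 / λ_sys = 2440 h

2440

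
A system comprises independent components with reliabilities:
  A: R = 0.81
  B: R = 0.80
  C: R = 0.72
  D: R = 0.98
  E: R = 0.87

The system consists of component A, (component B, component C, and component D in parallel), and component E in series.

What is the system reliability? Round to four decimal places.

0.7039

Parallel (B, C, and D): 1 − (1 − 0.800000)(1 − 0.720000)(1 − 0.980000) = 0.998880
Series (A, [0.998880], and E): 0.810000 × 0.998880 × 0.870000 = 0.7039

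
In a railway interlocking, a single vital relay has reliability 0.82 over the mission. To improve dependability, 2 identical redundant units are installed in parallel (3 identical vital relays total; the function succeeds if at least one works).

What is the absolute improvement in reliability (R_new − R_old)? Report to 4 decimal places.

0.1742

R_before = 0.82
R_after = 1 − (1 − 0.82)^3 = 0.9942
ΔR = 0.9942 − 0.82 = 0.1742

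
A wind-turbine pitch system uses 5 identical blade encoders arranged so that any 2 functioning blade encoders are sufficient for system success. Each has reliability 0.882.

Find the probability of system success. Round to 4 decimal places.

R = Σ_{i=2}^{5} C(5,i) p^i (1−p)^{5−i} with p = 0.882
C(5,2)·0.882^2·0.118^3 = 0.012782
C(5,3)·0.882^3·0.118^2 = 0.095537
C(5,4)·0.882^4·0.118^1 = 0.357048
C(5,5)·0.882^5·0.118^0 = 0.533756
Sum = 0.9991

0.9991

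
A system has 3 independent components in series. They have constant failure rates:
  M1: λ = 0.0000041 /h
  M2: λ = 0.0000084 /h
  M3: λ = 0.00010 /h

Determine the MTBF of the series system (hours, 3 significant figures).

8890

Series of exponential components: λ_sys = Σ λ_i
λ_sys = 0.0000041 + 0.0000084 + 0.00010 = 1.1250e-04 /h
MTBF = 1 / λ_sys = 8890 h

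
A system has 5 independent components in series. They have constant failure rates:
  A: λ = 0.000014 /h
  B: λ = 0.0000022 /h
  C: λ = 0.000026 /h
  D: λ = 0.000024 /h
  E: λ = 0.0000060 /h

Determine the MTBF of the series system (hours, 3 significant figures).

Series of exponential components: λ_sys = Σ λ_i
λ_sys = 0.000014 + 0.0000022 + 0.000026 + 0.000024 + 0.0000060 = 7.2200e-05 /h
MTBF = 1 / λ_sys = 13900 h

13900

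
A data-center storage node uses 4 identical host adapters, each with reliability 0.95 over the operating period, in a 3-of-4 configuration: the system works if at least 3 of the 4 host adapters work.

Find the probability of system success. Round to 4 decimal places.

0.9860

R = Σ_{i=3}^{4} C(4,i) p^i (1−p)^{4−i} with p = 0.95
C(4,3)·0.95^3·0.05^1 = 0.171475
C(4,4)·0.95^4·0.05^0 = 0.814506
Sum = 0.9860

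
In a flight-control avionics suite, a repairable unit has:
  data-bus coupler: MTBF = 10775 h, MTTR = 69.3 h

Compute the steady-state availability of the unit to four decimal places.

A(data-bus coupler) = MTBF/(MTBF+MTTR) = 10775/(10775+69.3) = 0.9936

0.9936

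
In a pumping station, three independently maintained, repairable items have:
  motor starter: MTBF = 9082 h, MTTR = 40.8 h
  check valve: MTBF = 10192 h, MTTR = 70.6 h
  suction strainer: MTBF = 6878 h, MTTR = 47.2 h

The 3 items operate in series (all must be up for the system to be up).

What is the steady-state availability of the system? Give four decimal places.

0.9819

A(motor starter) = MTBF/(MTBF+MTTR) = 9082/(9082+40.8) = 0.995528
A(check valve) = MTBF/(MTBF+MTTR) = 10192/(10192+70.6) = 0.993121
A(suction strainer) = MTBF/(MTBF+MTTR) = 6878/(6878+47.2) = 0.993184
Series availability: 0.995528 × 0.993121 × 0.993184 = 0.9819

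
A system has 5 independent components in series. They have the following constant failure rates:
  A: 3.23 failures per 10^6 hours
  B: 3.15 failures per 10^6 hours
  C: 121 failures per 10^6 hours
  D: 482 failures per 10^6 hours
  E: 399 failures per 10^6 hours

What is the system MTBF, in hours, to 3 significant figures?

Series of exponential components: λ_sys = Σ λ_i
λ_sys = 0.00000323 + 0.00000315 + 0.000121 + 0.000482 + 0.000399 = 1.0084e-03 /h
MTBF = 1 / λ_sys = 992 h

992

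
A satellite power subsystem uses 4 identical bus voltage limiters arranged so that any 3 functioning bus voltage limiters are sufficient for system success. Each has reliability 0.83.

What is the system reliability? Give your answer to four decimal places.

0.8634

R = Σ_{i=3}^{4} C(4,i) p^i (1−p)^{4−i} with p = 0.83
C(4,3)·0.83^3·0.17^1 = 0.388815
C(4,4)·0.83^4·0.17^0 = 0.474583
Sum = 0.8634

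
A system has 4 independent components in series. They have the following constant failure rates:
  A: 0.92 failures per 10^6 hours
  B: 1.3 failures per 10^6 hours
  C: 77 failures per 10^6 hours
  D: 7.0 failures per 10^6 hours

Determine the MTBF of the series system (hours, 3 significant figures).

11600

Series of exponential components: λ_sys = Σ λ_i
λ_sys = 0.00000092 + 0.0000013 + 0.000077 + 0.0000070 = 8.6220e-05 /h
MTBF = 1 / λ_sys = 11600 h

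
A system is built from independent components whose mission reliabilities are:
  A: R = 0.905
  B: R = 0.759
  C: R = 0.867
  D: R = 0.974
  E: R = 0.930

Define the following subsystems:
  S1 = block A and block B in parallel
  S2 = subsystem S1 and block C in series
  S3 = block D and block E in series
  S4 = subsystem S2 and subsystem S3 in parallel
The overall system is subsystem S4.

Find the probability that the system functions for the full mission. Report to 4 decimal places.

Parallel (A and B): 1 − (1 − 0.905000)(1 − 0.759000) = 0.977105
Series ([0.977105] and C): 0.977105 × 0.867000 = 0.847150
Series (D and E): 0.974000 × 0.930000 = 0.905820
Parallel ([0.847150] and [0.905820]): 1 − (1 − 0.847150)(1 − 0.905820) = 0.9856

0.9856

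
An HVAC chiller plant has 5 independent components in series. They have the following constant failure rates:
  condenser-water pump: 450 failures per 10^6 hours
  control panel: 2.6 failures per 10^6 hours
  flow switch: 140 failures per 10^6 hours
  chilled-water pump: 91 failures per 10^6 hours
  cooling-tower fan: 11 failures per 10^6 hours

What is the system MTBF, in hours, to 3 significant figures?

Series of exponential components: λ_sys = Σ λ_i
λ_sys = 0.00045 + 0.0000026 + 0.00014 + 0.000091 + 0.000011 = 6.9460e-04 /h
MTBF = 1 / λ_sys = 1440 h

1440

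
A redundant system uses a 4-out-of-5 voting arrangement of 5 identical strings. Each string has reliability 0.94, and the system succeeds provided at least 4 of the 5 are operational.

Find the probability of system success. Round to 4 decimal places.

0.9681

R = Σ_{i=4}^{5} C(5,i) p^i (1−p)^{5−i} with p = 0.94
C(5,4)·0.94^4·0.06^1 = 0.234225
C(5,5)·0.94^5·0.06^0 = 0.733904
Sum = 0.9681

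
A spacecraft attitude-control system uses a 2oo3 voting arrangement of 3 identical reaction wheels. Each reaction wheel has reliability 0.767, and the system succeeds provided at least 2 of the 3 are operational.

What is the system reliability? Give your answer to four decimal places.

R = Σ_{i=2}^{3} C(3,i) p^i (1−p)^{3−i} with p = 0.767
C(3,2)·0.767^2·0.233^1 = 0.411214
C(3,3)·0.767^3·0.233^0 = 0.451218
Sum = 0.8624

0.8624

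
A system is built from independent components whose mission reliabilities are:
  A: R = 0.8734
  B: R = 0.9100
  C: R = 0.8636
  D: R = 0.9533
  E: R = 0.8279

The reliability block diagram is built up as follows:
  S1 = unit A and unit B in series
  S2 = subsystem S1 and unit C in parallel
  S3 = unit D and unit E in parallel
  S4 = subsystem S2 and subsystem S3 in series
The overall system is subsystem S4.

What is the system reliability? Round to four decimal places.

0.9642

Series (A and B): 0.873400 × 0.910000 = 0.794794
Parallel ([0.794794] and C): 1 − (1 − 0.794794)(1 − 0.863600) = 0.972010
Parallel (D and E): 1 − (1 − 0.953300)(1 − 0.827900) = 0.991963
Series ([0.972010] and [0.991963]): 0.972010 × 0.991963 = 0.9642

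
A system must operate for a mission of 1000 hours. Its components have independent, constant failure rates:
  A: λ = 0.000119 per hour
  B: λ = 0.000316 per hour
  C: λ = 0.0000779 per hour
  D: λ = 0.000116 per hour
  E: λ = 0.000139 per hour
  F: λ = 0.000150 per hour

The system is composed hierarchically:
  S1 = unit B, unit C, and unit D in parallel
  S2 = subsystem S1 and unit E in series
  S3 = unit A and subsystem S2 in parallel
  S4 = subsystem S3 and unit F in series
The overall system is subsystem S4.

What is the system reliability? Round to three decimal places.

R(A) = exp(−0.000119 × 1000) = 0.88781
R(B) = exp(−0.000316 × 1000) = 0.72906
R(C) = exp(−0.0000779 × 1000) = 0.92506
R(D) = exp(−0.000116 × 1000) = 0.89048
R(E) = exp(−0.000139 × 1000) = 0.87023
R(F) = exp(−0.000150 × 1000) = 0.86071
Parallel (B, C, and D): 1 − (1 − 0.72906)(1 − 0.92506)(1 − 0.89048) = 0.99778
Series ([0.99778] and E): 0.99778 × 0.87023 = 0.86830
Parallel (A and [0.86830]): 1 − (1 − 0.88781)(1 − 0.86830) = 0.98522
Series ([0.98522] and F): 0.98522 × 0.86071 = 0.848

0.848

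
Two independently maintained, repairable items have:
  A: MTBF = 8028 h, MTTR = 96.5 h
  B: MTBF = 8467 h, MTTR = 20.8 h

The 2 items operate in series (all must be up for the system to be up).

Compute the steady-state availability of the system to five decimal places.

A(A) = MTBF/(MTBF+MTTR) = 8028/(8028+96.5) = 0.988122
A(B) = MTBF/(MTBF+MTTR) = 8467/(8467+20.8) = 0.997549
Series availability: 0.988122 × 0.997549 = 0.98570

0.98570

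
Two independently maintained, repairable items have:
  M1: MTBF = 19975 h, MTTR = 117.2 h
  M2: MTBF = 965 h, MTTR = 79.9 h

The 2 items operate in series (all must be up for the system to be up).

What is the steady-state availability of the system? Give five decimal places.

0.91815

A(M1) = MTBF/(MTBF+MTTR) = 19975/(19975+117.2) = 0.994167
A(M2) = MTBF/(MTBF+MTTR) = 965/(965+79.9) = 0.923533
Series availability: 0.994167 × 0.923533 = 0.91815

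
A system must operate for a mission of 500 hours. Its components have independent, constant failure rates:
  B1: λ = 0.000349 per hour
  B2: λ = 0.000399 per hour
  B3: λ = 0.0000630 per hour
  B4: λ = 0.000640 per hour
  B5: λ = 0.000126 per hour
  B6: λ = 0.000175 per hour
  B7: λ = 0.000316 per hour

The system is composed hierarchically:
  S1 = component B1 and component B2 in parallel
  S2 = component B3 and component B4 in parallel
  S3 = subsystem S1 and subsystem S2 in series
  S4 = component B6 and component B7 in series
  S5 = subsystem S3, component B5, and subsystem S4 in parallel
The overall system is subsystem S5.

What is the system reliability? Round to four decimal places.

R(B1) = exp(−0.000349 × 500) = 0.839877
R(B2) = exp(−0.000399 × 500) = 0.819140
R(B3) = exp(−0.0000630 × 500) = 0.968991
R(B4) = exp(−0.000640 × 500) = 0.726149
R(B5) = exp(−0.000126 × 500) = 0.938943
R(B6) = exp(−0.000175 × 500) = 0.916219
R(B7) = exp(−0.000316 × 500) = 0.853850
Parallel (B1 and B2): 1 − (1 − 0.839877)(1 − 0.819140) = 0.971040
Parallel (B3 and B4): 1 − (1 − 0.968991)(1 − 0.726149) = 0.991508
Series ([0.971040] and [0.991508]): 0.971040 × 0.991508 = 0.962794
Series (B6 and B7): 0.916219 × 0.853850 = 0.782314
Parallel ([0.962794], B5, and [0.782314]): 1 − (1 − 0.962794)(1 − 0.938943)(1 − 0.782314) = 0.9995

0.9995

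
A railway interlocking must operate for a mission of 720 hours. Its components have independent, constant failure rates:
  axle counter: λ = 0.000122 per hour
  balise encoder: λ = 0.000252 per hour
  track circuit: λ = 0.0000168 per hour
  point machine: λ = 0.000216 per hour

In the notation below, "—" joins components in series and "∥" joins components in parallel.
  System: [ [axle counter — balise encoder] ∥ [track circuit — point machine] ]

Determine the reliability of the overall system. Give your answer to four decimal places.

R(axle counter) = exp(−0.000122 × 720) = 0.915907
R(balise encoder) = exp(−0.000252 × 720) = 0.834068
R(track circuit) = exp(−0.0000168 × 720) = 0.987977
R(point machine) = exp(−0.000216 × 720) = 0.855970
Series (axle counter and balise encoder): 0.915907 × 0.834068 = 0.763929
Series (track circuit and point machine): 0.987977 × 0.855970 = 0.845679
Parallel ([0.763929] and [0.845679]): 1 − (1 − 0.763929)(1 − 0.845679) = 0.9636

0.9636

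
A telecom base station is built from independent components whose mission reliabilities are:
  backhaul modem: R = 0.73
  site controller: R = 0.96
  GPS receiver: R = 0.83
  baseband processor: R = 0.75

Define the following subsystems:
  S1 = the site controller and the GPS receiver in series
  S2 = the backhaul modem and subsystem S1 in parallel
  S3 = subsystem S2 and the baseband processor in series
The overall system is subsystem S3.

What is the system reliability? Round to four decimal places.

Series (site controller and GPS receiver): 0.960000 × 0.830000 = 0.796800
Parallel (backhaul modem and [0.796800]): 1 − (1 − 0.730000)(1 − 0.796800) = 0.945136
Series ([0.945136] and baseband processor): 0.945136 × 0.750000 = 0.7089

0.7089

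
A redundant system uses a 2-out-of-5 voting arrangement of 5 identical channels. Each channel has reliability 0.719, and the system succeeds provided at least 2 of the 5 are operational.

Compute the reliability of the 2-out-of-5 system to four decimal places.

0.9758

R = Σ_{i=2}^{5} C(5,i) p^i (1−p)^{5−i} with p = 0.719
C(5,2)·0.719^2·0.281^3 = 0.114704
C(5,3)·0.719^3·0.281^2 = 0.293494
C(5,4)·0.719^4·0.281^1 = 0.375484
C(5,5)·0.719^5·0.281^0 = 0.192152
Sum = 0.9758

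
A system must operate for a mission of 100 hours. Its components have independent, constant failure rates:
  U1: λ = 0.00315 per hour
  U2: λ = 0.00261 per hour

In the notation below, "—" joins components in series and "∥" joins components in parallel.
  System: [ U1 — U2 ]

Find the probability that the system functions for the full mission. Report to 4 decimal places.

R(U1) = exp(−0.00315 × 100) = 0.729789
R(U2) = exp(−0.00261 × 100) = 0.770281
Series (U1 and U2): 0.729789 × 0.770281 = 0.5621

0.5621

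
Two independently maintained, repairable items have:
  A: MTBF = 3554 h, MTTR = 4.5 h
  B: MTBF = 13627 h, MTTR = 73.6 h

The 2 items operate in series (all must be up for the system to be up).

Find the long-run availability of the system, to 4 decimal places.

0.9934

A(A) = MTBF/(MTBF+MTTR) = 3554/(3554+4.5) = 0.998735
A(B) = MTBF/(MTBF+MTTR) = 13627/(13627+73.6) = 0.994628
Series availability: 0.998735 × 0.994628 = 0.9934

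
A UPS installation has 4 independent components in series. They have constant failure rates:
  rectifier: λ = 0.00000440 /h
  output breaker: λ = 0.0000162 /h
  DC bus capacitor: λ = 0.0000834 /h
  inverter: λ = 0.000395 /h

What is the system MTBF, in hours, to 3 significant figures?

2000

Series of exponential components: λ_sys = Σ λ_i
λ_sys = 0.00000440 + 0.0000162 + 0.0000834 + 0.000395 = 4.9900e-04 /h
MTBF = 1 / λ_sys = 2000 h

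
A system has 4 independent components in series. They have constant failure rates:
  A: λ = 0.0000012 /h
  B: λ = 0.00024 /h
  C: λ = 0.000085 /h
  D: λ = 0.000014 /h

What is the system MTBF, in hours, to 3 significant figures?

2940

Series of exponential components: λ_sys = Σ λ_i
λ_sys = 0.0000012 + 0.00024 + 0.000085 + 0.000014 = 3.4020e-04 /h
MTBF = 1 / λ_sys = 2940 h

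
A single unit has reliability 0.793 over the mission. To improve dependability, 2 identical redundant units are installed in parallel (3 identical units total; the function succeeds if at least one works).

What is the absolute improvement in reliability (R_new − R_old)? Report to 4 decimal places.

0.1981

R_before = 0.793
R_after = 1 − (1 − 0.793)^3 = 0.9911
ΔR = 0.9911 − 0.793 = 0.1981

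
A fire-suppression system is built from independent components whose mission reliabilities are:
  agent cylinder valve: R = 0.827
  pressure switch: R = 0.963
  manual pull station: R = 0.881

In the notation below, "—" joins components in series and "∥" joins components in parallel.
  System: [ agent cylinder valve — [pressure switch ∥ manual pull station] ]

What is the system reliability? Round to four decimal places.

0.8234

Parallel (pressure switch and manual pull station): 1 − (1 − 0.963000)(1 − 0.881000) = 0.995597
Series (agent cylinder valve and [0.995597]): 0.827000 × 0.995597 = 0.8234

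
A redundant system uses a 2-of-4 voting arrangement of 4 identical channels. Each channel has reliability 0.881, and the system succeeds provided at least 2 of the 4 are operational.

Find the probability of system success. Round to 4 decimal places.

0.9939

R = Σ_{i=2}^{4} C(4,i) p^i (1−p)^{4−i} with p = 0.881
C(4,2)·0.881^2·0.119^2 = 0.065947
C(4,3)·0.881^3·0.119^1 = 0.325488
C(4,4)·0.881^4·0.119^0 = 0.602426
Sum = 0.9939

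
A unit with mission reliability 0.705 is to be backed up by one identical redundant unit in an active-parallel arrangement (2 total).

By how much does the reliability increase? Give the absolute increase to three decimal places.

0.208

R_before = 0.705
R_after = 1 − (1 − 0.705)^2 = 0.913
ΔR = 0.913 − 0.705 = 0.208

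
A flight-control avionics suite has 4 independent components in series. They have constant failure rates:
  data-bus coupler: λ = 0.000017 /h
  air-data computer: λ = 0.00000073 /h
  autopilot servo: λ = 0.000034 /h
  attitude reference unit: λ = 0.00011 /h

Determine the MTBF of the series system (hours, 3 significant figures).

Series of exponential components: λ_sys = Σ λ_i
λ_sys = 0.000017 + 0.00000073 + 0.000034 + 0.00011 = 1.6173e-04 /h
MTBF = 1 / λ_sys = 6180 h

6180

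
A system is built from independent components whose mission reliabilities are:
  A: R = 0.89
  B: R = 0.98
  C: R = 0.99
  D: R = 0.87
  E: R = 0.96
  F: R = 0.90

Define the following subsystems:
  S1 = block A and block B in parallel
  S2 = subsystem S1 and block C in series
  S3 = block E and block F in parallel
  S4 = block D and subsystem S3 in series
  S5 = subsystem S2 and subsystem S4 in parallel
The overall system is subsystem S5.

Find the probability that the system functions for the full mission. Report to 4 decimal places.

Parallel (A and B): 1 − (1 − 0.890000)(1 − 0.980000) = 0.997800
Series ([0.997800] and C): 0.997800 × 0.990000 = 0.987822
Parallel (E and F): 1 − (1 − 0.960000)(1 − 0.900000) = 0.996000
Series (D and [0.996000]): 0.870000 × 0.996000 = 0.866520
Parallel ([0.987822] and [0.866520]): 1 − (1 − 0.987822)(1 − 0.866520) = 0.9984

0.9984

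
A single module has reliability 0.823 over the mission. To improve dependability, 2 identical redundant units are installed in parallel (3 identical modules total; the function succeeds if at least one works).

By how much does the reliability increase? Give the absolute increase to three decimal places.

0.171

R_before = 0.823
R_after = 1 − (1 − 0.823)^3 = 0.994
ΔR = 0.994 − 0.823 = 0.171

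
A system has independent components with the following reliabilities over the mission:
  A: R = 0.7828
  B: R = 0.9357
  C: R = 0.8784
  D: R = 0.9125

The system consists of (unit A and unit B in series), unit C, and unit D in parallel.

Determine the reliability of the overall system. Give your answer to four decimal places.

0.9972

Series (A and B): 0.782800 × 0.935700 = 0.732466
Parallel ([0.732466], C, and D): 1 − (1 − 0.732466)(1 − 0.878400)(1 − 0.912500) = 0.9972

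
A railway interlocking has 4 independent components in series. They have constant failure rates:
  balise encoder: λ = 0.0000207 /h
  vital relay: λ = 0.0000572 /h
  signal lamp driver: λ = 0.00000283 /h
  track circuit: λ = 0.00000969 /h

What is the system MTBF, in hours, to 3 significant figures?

11100

Series of exponential components: λ_sys = Σ λ_i
λ_sys = 0.0000207 + 0.0000572 + 0.00000283 + 0.00000969 = 9.0420e-05 /h
MTBF = 1 / λ_sys = 11100 h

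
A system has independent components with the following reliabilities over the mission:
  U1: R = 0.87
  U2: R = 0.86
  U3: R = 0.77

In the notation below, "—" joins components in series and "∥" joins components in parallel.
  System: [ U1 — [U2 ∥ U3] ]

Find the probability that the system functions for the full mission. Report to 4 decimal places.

Parallel (U2 and U3): 1 − (1 − 0.860000)(1 − 0.770000) = 0.967800
Series (U1 and [0.967800]): 0.870000 × 0.967800 = 0.8420

0.8420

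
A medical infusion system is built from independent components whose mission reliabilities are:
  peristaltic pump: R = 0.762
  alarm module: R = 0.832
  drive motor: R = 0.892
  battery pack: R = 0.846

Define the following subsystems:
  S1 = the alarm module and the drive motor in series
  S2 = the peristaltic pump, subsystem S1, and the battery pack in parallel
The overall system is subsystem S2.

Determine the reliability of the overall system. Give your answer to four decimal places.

0.9905

Series (alarm module and drive motor): 0.832000 × 0.892000 = 0.742144
Parallel (peristaltic pump, [0.742144], and battery pack): 1 − (1 − 0.762000)(1 − 0.742144)(1 − 0.846000) = 0.9905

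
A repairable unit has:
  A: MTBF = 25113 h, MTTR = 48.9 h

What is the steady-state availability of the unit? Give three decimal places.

A(A) = MTBF/(MTBF+MTTR) = 25113/(25113+48.9) = 0.998

0.998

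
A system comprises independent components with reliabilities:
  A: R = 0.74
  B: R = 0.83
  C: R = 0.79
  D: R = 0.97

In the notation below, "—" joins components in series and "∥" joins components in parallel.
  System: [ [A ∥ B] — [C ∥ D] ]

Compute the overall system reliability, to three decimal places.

0.950

Parallel (A and B): 1 − (1 − 0.74000)(1 − 0.83000) = 0.95580
Parallel (C and D): 1 − (1 − 0.79000)(1 − 0.97000) = 0.99370
Series ([0.95580] and [0.99370]): 0.95580 × 0.99370 = 0.950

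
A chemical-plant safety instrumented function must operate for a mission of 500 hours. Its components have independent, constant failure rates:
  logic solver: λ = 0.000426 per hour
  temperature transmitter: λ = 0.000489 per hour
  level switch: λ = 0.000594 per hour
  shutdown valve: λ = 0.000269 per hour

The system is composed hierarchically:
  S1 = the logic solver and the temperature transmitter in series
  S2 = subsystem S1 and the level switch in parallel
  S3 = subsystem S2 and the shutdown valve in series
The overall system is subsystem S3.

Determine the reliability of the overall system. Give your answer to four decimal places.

0.7917

R(logic solver) = exp(−0.000426 × 500) = 0.808156
R(temperature transmitter) = exp(−0.000489 × 500) = 0.783096
R(level switch) = exp(−0.000594 × 500) = 0.743044
R(shutdown valve) = exp(−0.000269 × 500) = 0.874153
Series (logic solver and temperature transmitter): 0.808156 × 0.783096 = 0.632864
Parallel ([0.632864] and level switch): 1 − (1 − 0.632864)(1 − 0.743044) = 0.905662
Series ([0.905662] and shutdown valve): 0.905662 × 0.874153 = 0.7917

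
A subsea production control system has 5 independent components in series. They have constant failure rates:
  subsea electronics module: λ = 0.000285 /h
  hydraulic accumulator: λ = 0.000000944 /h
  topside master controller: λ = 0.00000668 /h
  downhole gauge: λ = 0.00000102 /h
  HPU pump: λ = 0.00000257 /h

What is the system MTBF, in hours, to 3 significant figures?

3380

Series of exponential components: λ_sys = Σ λ_i
λ_sys = 0.000285 + 0.000000944 + 0.00000668 + 0.00000102 + 0.00000257 = 2.9621e-04 /h
MTBF = 1 / λ_sys = 3380 h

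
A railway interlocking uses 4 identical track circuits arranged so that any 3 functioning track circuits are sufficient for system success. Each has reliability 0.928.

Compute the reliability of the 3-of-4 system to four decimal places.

R = Σ_{i=3}^{4} C(4,i) p^i (1−p)^{4−i} with p = 0.928
C(4,3)·0.928^3·0.072^1 = 0.230163
C(4,4)·0.928^4·0.072^0 = 0.741638
Sum = 0.9718

0.9718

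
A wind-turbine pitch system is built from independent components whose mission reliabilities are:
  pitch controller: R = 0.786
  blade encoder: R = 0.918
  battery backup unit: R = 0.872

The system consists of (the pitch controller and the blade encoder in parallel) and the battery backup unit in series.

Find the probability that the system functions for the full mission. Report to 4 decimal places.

Parallel (pitch controller and blade encoder): 1 − (1 − 0.786000)(1 − 0.918000) = 0.982452
Series ([0.982452] and battery backup unit): 0.982452 × 0.872000 = 0.8567

0.8567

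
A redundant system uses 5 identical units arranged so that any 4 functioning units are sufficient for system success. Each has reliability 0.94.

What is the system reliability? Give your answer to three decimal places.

0.968

R = Σ_{i=4}^{5} C(5,i) p^i (1−p)^{5−i} with p = 0.94
C(5,4)·0.94^4·0.06^1 = 0.23422
C(5,5)·0.94^5·0.06^0 = 0.73390
Sum = 0.968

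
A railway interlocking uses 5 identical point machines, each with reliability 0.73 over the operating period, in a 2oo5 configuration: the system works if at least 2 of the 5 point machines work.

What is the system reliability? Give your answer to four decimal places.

R = Σ_{i=2}^{5} C(5,i) p^i (1−p)^{5−i} with p = 0.73
C(5,2)·0.73^2·0.27^3 = 0.104891
C(5,3)·0.73^3·0.27^2 = 0.283593
C(5,4)·0.73^4·0.27^1 = 0.383376
C(5,5)·0.73^5·0.27^0 = 0.207307
Sum = 0.9792

0.9792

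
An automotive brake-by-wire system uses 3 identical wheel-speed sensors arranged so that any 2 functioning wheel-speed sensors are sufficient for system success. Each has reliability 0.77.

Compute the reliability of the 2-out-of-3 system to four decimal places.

0.8656

R = Σ_{i=2}^{3} C(3,i) p^i (1−p)^{3−i} with p = 0.77
C(3,2)·0.77^2·0.23^1 = 0.409101
C(3,3)·0.77^3·0.23^0 = 0.456533
Sum = 0.8656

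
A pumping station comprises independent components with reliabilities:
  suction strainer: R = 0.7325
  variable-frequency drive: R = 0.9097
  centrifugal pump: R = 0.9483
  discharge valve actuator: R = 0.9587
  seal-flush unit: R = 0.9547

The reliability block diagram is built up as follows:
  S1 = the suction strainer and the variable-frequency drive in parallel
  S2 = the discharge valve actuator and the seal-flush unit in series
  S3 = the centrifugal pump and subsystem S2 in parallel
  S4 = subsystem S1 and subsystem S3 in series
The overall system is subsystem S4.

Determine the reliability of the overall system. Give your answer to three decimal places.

Parallel (suction strainer and variable-frequency drive): 1 − (1 − 0.73250)(1 − 0.90970) = 0.97584
Series (discharge valve actuator and seal-flush unit): 0.95870 × 0.95470 = 0.91527
Parallel (centrifugal pump and [0.91527]): 1 − (1 − 0.94830)(1 − 0.91527) = 0.99562
Series ([0.97584] and [0.99562]): 0.97584 × 0.99562 = 0.972

0.972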